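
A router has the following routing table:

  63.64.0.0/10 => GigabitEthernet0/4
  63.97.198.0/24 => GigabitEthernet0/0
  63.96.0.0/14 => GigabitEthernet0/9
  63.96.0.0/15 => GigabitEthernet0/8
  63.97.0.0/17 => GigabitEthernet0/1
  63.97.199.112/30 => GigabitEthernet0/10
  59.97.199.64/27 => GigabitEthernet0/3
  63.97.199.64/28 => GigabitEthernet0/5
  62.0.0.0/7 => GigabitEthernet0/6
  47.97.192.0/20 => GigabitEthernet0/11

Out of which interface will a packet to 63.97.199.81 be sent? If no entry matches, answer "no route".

Routes whose prefix contains 63.97.199.81:
  62.0.0.0/7 (62.0.0.0 - 63.255.255.255) -> GigabitEthernet0/6
  63.64.0.0/10 (63.64.0.0 - 63.127.255.255) -> GigabitEthernet0/4
  63.96.0.0/14 (63.96.0.0 - 63.99.255.255) -> GigabitEthernet0/9
  63.96.0.0/15 (63.96.0.0 - 63.97.255.255) -> GigabitEthernet0/8
More-specific entries that do NOT match:
  63.97.199.112/30 (63.97.199.112 - 63.97.199.115) does not contain 63.97.199.81
  63.97.199.64/28 (63.97.199.64 - 63.97.199.79) does not contain 63.97.199.81
  59.97.199.64/27 (59.97.199.64 - 59.97.199.95) does not contain 63.97.199.81
  63.97.198.0/24 (63.97.198.0 - 63.97.198.255) does not contain 63.97.199.81
  47.97.192.0/20 (47.97.192.0 - 47.97.207.255) does not contain 63.97.199.81
  63.97.0.0/17 (63.97.0.0 - 63.97.127.255) does not contain 63.97.199.81
Longest matching prefix is /15 -> interface GigabitEthernet0/8.

GigabitEthernet0/8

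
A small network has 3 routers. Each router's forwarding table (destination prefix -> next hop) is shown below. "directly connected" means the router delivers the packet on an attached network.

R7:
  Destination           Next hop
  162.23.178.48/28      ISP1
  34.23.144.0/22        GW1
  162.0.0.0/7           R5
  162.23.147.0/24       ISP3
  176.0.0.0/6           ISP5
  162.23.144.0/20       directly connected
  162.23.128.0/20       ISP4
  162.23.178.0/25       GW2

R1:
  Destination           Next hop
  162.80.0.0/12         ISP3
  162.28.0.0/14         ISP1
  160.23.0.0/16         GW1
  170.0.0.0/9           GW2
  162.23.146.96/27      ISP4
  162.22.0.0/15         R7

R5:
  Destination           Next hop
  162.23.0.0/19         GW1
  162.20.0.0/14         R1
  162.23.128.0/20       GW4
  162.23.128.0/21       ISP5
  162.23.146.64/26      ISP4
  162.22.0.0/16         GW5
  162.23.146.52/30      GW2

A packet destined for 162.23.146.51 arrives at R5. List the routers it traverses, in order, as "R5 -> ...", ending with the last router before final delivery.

R5 -> R1 -> R7

At R5: longest match for 162.23.146.51 is 162.20.0.0/14 -> R1
At R1: longest match for 162.23.146.51 is 162.22.0.0/15 -> R7
At R7: longest match for 162.23.146.51 is 162.23.144.0/20 -> directly connected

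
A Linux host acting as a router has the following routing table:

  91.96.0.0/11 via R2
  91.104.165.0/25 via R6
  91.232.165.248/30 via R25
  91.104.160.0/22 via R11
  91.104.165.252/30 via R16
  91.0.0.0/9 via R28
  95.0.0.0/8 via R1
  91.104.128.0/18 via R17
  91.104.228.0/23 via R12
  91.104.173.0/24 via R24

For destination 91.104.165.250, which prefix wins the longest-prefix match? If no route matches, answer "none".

91.104.128.0/18

Entries matching 91.104.165.250:
  91.0.0.0/9 (91.0.0.0 - 91.127.255.255)
  91.96.0.0/11 (91.96.0.0 - 91.127.255.255)
  91.104.128.0/18 (91.104.128.0 - 91.104.191.255)
Most specific is 91.104.128.0/18.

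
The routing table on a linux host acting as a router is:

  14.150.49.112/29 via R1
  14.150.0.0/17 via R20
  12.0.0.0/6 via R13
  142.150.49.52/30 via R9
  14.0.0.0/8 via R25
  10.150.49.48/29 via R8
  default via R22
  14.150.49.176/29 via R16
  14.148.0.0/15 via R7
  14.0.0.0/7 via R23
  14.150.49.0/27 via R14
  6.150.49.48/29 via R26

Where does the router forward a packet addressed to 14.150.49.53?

Routes whose prefix contains 14.150.49.53:
  0.0.0.0/0 (default, matches everything) -> R22
  12.0.0.0/6 (12.0.0.0 - 15.255.255.255) -> R13
  14.0.0.0/7 (14.0.0.0 - 15.255.255.255) -> R23
  14.0.0.0/8 (14.0.0.0 - 14.255.255.255) -> R25
  14.150.0.0/17 (14.150.0.0 - 14.150.127.255) -> R20
More-specific entries that do NOT match:
  142.150.49.52/30 (142.150.49.52 - 142.150.49.55) does not contain 14.150.49.53
  14.150.49.112/29 (14.150.49.112 - 14.150.49.119) does not contain 14.150.49.53
  10.150.49.48/29 (10.150.49.48 - 10.150.49.55) does not contain 14.150.49.53
  14.150.49.176/29 (14.150.49.176 - 14.150.49.183) does not contain 14.150.49.53
  6.150.49.48/29 (6.150.49.48 - 6.150.49.55) does not contain 14.150.49.53
  14.150.49.0/27 (14.150.49.0 - 14.150.49.31) does not contain 14.150.49.53
Longest matching prefix is /17 -> next hop R20.

R20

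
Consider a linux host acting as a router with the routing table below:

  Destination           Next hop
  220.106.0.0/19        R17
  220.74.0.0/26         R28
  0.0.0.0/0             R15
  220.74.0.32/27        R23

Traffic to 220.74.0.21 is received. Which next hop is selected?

Routes whose prefix contains 220.74.0.21:
  0.0.0.0/0 (default, matches everything) -> R15
  220.74.0.0/26 (220.74.0.0 - 220.74.0.63) -> R28
More-specific entries that do NOT match:
  220.74.0.32/27 (220.74.0.32 - 220.74.0.63) does not contain 220.74.0.21
Longest matching prefix is /26 -> next hop R28.

R28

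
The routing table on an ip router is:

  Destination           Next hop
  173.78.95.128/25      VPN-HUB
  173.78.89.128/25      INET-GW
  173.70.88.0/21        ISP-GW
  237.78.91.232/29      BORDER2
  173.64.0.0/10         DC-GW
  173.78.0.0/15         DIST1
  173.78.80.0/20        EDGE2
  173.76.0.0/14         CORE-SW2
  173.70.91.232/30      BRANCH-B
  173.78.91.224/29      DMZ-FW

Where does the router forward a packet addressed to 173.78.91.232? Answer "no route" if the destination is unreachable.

EDGE2

Routes whose prefix contains 173.78.91.232:
  173.64.0.0/10 (173.64.0.0 - 173.127.255.255) -> DC-GW
  173.76.0.0/14 (173.76.0.0 - 173.79.255.255) -> CORE-SW2
  173.78.0.0/15 (173.78.0.0 - 173.79.255.255) -> DIST1
  173.78.80.0/20 (173.78.80.0 - 173.78.95.255) -> EDGE2
More-specific entries that do NOT match:
  173.70.91.232/30 (173.70.91.232 - 173.70.91.235) does not contain 173.78.91.232
  237.78.91.232/29 (237.78.91.232 - 237.78.91.239) does not contain 173.78.91.232
  173.78.91.224/29 (173.78.91.224 - 173.78.91.231) does not contain 173.78.91.232
  173.78.95.128/25 (173.78.95.128 - 173.78.95.255) does not contain 173.78.91.232
  173.78.89.128/25 (173.78.89.128 - 173.78.89.255) does not contain 173.78.91.232
  173.70.88.0/21 (173.70.88.0 - 173.70.95.255) does not contain 173.78.91.232
Longest matching prefix is /20 -> next hop EDGE2.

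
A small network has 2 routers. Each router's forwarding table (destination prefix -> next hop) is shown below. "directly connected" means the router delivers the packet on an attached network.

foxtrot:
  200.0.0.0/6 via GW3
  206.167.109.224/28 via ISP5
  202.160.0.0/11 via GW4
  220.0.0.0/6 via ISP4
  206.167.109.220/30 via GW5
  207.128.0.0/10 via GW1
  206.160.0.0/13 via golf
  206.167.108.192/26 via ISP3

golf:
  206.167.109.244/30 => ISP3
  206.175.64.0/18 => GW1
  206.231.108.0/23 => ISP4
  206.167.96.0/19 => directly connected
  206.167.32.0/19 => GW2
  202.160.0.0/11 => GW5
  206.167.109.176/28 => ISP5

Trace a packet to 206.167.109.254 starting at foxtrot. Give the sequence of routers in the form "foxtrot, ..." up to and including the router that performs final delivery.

At foxtrot: longest match for 206.167.109.254 is 206.160.0.0/13 -> golf
At golf: longest match for 206.167.109.254 is 206.167.96.0/19 -> directly connected

foxtrot, golf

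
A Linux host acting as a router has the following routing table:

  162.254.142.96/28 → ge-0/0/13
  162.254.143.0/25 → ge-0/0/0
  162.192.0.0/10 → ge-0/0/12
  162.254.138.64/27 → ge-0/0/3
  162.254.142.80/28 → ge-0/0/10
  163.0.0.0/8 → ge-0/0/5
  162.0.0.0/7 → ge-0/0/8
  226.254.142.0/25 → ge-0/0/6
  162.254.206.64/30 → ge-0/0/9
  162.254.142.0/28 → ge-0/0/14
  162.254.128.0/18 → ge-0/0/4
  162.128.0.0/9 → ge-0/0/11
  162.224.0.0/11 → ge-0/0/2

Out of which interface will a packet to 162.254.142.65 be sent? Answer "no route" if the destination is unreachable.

Routes whose prefix contains 162.254.142.65:
  162.0.0.0/7 (162.0.0.0 - 163.255.255.255) -> ge-0/0/8
  162.128.0.0/9 (162.128.0.0 - 162.255.255.255) -> ge-0/0/11
  162.192.0.0/10 (162.192.0.0 - 162.255.255.255) -> ge-0/0/12
  162.224.0.0/11 (162.224.0.0 - 162.255.255.255) -> ge-0/0/2
  162.254.128.0/18 (162.254.128.0 - 162.254.191.255) -> ge-0/0/4
More-specific entries that do NOT match:
  162.254.206.64/30 (162.254.206.64 - 162.254.206.67) does not contain 162.254.142.65
  162.254.142.96/28 (162.254.142.96 - 162.254.142.111) does not contain 162.254.142.65
  162.254.142.80/28 (162.254.142.80 - 162.254.142.95) does not contain 162.254.142.65
  162.254.142.0/28 (162.254.142.0 - 162.254.142.15) does not contain 162.254.142.65
  162.254.138.64/27 (162.254.138.64 - 162.254.138.95) does not contain 162.254.142.65
  162.254.143.0/25 (162.254.143.0 - 162.254.143.127) does not contain 162.254.142.65
  226.254.142.0/25 (226.254.142.0 - 226.254.142.127) does not contain 162.254.142.65
Longest matching prefix is /18 -> interface ge-0/0/4.

ge-0/0/4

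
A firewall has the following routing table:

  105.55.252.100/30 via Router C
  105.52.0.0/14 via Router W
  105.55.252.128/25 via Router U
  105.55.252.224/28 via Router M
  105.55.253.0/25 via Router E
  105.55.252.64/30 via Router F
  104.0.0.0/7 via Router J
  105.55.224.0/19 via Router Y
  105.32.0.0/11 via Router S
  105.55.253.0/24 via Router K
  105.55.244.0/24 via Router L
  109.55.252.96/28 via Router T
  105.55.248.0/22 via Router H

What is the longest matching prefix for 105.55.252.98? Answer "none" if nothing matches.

Entries matching 105.55.252.98:
  104.0.0.0/7 (104.0.0.0 - 105.255.255.255)
  105.32.0.0/11 (105.32.0.0 - 105.63.255.255)
  105.52.0.0/14 (105.52.0.0 - 105.55.255.255)
  105.55.224.0/19 (105.55.224.0 - 105.55.255.255)
Most specific is 105.55.224.0/19.

105.55.224.0/19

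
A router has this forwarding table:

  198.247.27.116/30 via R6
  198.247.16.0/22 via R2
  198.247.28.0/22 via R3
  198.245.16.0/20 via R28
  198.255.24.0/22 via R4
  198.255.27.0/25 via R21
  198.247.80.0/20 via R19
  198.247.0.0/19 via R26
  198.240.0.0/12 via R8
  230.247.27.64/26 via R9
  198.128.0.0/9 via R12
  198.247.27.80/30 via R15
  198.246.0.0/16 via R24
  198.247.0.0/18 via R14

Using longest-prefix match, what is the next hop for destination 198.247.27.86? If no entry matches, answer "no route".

Routes whose prefix contains 198.247.27.86:
  198.128.0.0/9 (198.128.0.0 - 198.255.255.255) -> R12
  198.240.0.0/12 (198.240.0.0 - 198.255.255.255) -> R8
  198.247.0.0/18 (198.247.0.0 - 198.247.63.255) -> R14
  198.247.0.0/19 (198.247.0.0 - 198.247.31.255) -> R26
More-specific entries that do NOT match:
  198.247.27.116/30 (198.247.27.116 - 198.247.27.119) does not contain 198.247.27.86
  198.247.27.80/30 (198.247.27.80 - 198.247.27.83) does not contain 198.247.27.86
  230.247.27.64/26 (230.247.27.64 - 230.247.27.127) does not contain 198.247.27.86
  198.255.27.0/25 (198.255.27.0 - 198.255.27.127) does not contain 198.247.27.86
  198.247.16.0/22 (198.247.16.0 - 198.247.19.255) does not contain 198.247.27.86
  198.247.28.0/22 (198.247.28.0 - 198.247.31.255) does not contain 198.247.27.86
  198.255.24.0/22 (198.255.24.0 - 198.255.27.255) does not contain 198.247.27.86
  198.245.16.0/20 (198.245.16.0 - 198.245.31.255) does not contain 198.247.27.86
  198.247.80.0/20 (198.247.80.0 - 198.247.95.255) does not contain 198.247.27.86
Longest matching prefix is /19 -> next hop R26.

R26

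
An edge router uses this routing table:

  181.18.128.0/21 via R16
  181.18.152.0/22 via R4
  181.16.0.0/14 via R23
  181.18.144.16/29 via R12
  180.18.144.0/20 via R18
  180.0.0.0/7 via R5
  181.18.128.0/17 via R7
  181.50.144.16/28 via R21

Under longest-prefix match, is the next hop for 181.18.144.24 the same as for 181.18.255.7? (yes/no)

181.18.144.24: longest match 181.18.128.0/17 -> R7
181.18.255.7: longest match 181.18.128.0/17 -> R7

yes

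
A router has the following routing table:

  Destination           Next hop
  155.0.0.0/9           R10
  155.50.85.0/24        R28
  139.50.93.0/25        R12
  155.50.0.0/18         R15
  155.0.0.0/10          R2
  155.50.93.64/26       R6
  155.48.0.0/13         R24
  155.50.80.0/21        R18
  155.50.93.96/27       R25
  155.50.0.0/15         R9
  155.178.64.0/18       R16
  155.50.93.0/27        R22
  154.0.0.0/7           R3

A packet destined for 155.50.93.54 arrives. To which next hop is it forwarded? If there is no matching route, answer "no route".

Routes whose prefix contains 155.50.93.54:
  154.0.0.0/7 (154.0.0.0 - 155.255.255.255) -> R3
  155.0.0.0/9 (155.0.0.0 - 155.127.255.255) -> R10
  155.0.0.0/10 (155.0.0.0 - 155.63.255.255) -> R2
  155.48.0.0/13 (155.48.0.0 - 155.55.255.255) -> R24
  155.50.0.0/15 (155.50.0.0 - 155.51.255.255) -> R9
More-specific entries that do NOT match:
  155.50.93.96/27 (155.50.93.96 - 155.50.93.127) does not contain 155.50.93.54
  155.50.93.0/27 (155.50.93.0 - 155.50.93.31) does not contain 155.50.93.54
  155.50.93.64/26 (155.50.93.64 - 155.50.93.127) does not contain 155.50.93.54
  139.50.93.0/25 (139.50.93.0 - 139.50.93.127) does not contain 155.50.93.54
  155.50.85.0/24 (155.50.85.0 - 155.50.85.255) does not contain 155.50.93.54
  155.50.80.0/21 (155.50.80.0 - 155.50.87.255) does not contain 155.50.93.54
  155.50.0.0/18 (155.50.0.0 - 155.50.63.255) does not contain 155.50.93.54
  155.178.64.0/18 (155.178.64.0 - 155.178.127.255) does not contain 155.50.93.54
Longest matching prefix is /15 -> next hop R9.

R9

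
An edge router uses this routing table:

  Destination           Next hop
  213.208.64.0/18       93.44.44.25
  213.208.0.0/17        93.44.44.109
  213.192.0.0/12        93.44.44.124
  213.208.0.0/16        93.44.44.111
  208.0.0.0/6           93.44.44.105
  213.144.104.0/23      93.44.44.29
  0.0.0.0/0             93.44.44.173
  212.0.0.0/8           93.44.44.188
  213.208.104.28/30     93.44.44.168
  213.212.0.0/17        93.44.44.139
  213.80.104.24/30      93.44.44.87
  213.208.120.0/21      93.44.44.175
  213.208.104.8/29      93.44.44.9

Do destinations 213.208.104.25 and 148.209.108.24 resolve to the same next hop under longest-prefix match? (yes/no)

no

213.208.104.25: longest match 213.208.64.0/18 -> 93.44.44.25
148.209.108.24: longest match 0.0.0.0/0 -> 93.44.44.173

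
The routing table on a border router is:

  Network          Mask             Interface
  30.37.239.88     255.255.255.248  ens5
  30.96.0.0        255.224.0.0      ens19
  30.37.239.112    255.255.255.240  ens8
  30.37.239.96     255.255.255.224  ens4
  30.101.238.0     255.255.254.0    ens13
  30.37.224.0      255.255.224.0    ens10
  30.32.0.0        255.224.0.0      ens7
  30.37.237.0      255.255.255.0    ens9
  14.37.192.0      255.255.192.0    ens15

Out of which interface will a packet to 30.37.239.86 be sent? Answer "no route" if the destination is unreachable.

Routes whose prefix contains 30.37.239.86:
  30.32.0.0/11 (30.32.0.0 - 30.63.255.255) -> ens7
  30.37.224.0/19 (30.37.224.0 - 30.37.255.255) -> ens10
More-specific entries that do NOT match:
  30.37.239.88/29 (30.37.239.88 - 30.37.239.95) does not contain 30.37.239.86
  30.37.239.112/28 (30.37.239.112 - 30.37.239.127) does not contain 30.37.239.86
  30.37.239.96/27 (30.37.239.96 - 30.37.239.127) does not contain 30.37.239.86
  30.37.237.0/24 (30.37.237.0 - 30.37.237.255) does not contain 30.37.239.86
  30.101.238.0/23 (30.101.238.0 - 30.101.239.255) does not contain 30.37.239.86
Longest matching prefix is /19 -> interface ens10.

ens10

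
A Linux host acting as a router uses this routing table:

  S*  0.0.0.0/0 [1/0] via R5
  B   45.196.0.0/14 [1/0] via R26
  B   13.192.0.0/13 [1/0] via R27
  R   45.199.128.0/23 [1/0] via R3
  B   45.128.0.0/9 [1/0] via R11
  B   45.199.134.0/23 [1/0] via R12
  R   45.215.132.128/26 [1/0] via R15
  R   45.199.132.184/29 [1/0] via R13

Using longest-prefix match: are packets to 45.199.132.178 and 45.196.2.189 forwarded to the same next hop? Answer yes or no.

45.199.132.178: longest match 45.196.0.0/14 -> R26
45.196.2.189: longest match 45.196.0.0/14 -> R26

yes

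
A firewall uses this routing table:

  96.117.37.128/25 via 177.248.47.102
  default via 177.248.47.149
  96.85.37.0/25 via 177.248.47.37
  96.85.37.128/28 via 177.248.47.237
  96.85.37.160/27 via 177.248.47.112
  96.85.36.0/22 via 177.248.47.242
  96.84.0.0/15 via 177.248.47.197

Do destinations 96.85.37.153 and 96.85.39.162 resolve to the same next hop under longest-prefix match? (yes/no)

96.85.37.153: longest match 96.85.36.0/22 -> 177.248.47.242
96.85.39.162: longest match 96.85.36.0/22 -> 177.248.47.242

yes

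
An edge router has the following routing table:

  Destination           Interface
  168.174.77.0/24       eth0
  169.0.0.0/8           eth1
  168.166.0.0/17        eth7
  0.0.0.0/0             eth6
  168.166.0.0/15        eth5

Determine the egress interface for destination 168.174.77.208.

eth0

Routes whose prefix contains 168.174.77.208:
  0.0.0.0/0 (default, matches everything) -> eth6
  168.174.77.0/24 (168.174.77.0 - 168.174.77.255) -> eth0
Longest matching prefix is /24 -> interface eth0.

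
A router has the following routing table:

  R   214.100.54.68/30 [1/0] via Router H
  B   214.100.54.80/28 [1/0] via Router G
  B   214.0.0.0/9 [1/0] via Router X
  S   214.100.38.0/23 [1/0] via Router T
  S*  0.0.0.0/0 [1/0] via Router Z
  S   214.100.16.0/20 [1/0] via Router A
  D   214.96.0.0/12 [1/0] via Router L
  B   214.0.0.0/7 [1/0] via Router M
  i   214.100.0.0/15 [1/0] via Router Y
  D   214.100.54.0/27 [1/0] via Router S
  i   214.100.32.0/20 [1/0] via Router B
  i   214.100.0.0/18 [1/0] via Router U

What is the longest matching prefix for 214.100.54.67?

Entries matching 214.100.54.67:
  0.0.0.0/0 (default, matches everything)
  214.0.0.0/7 (214.0.0.0 - 215.255.255.255)
  214.0.0.0/9 (214.0.0.0 - 214.127.255.255)
  214.96.0.0/12 (214.96.0.0 - 214.111.255.255)
  214.100.0.0/15 (214.100.0.0 - 214.101.255.255)
  214.100.0.0/18 (214.100.0.0 - 214.100.63.255)
Most specific is 214.100.0.0/18.

214.100.0.0/18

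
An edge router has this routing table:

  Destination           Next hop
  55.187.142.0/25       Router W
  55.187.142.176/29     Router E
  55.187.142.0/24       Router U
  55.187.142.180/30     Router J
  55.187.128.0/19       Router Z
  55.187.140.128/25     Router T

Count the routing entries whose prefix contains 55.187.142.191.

Prefixes containing 55.187.142.191:
  55.187.128.0/19 (55.187.128.0 - 55.187.159.255)
  55.187.142.0/24 (55.187.142.0 - 55.187.142.255)
Total matching entries: 2.

2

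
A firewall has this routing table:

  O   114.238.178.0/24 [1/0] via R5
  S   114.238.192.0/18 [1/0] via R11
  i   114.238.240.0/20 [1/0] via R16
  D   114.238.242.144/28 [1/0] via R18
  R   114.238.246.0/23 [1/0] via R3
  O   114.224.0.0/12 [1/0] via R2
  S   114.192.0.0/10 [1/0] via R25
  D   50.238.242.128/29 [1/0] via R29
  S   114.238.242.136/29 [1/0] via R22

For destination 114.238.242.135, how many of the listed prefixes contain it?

4

Prefixes containing 114.238.242.135:
  114.192.0.0/10 (114.192.0.0 - 114.255.255.255)
  114.224.0.0/12 (114.224.0.0 - 114.239.255.255)
  114.238.192.0/18 (114.238.192.0 - 114.238.255.255)
  114.238.240.0/20 (114.238.240.0 - 114.238.255.255)
Total matching entries: 4.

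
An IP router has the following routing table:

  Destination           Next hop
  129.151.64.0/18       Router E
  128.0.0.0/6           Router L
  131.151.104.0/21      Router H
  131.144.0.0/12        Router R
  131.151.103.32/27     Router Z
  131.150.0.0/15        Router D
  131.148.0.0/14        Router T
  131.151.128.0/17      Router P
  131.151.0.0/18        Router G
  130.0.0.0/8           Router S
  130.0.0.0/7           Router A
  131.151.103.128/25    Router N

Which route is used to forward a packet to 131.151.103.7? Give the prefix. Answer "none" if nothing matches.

Entries matching 131.151.103.7:
  128.0.0.0/6 (128.0.0.0 - 131.255.255.255)
  130.0.0.0/7 (130.0.0.0 - 131.255.255.255)
  131.144.0.0/12 (131.144.0.0 - 131.159.255.255)
  131.148.0.0/14 (131.148.0.0 - 131.151.255.255)
  131.150.0.0/15 (131.150.0.0 - 131.151.255.255)
Most specific is 131.150.0.0/15.

131.150.0.0/15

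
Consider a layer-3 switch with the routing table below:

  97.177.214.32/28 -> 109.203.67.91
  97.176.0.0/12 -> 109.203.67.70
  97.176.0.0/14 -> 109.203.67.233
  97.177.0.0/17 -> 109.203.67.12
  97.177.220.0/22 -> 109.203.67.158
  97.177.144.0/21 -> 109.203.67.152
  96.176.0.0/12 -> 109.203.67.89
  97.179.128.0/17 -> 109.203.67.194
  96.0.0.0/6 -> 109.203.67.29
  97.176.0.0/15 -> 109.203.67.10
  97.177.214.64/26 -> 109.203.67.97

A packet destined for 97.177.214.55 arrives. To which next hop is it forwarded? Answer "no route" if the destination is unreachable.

109.203.67.10

Routes whose prefix contains 97.177.214.55:
  96.0.0.0/6 (96.0.0.0 - 99.255.255.255) -> 109.203.67.29
  97.176.0.0/12 (97.176.0.0 - 97.191.255.255) -> 109.203.67.70
  97.176.0.0/14 (97.176.0.0 - 97.179.255.255) -> 109.203.67.233
  97.176.0.0/15 (97.176.0.0 - 97.177.255.255) -> 109.203.67.10
More-specific entries that do NOT match:
  97.177.214.32/28 (97.177.214.32 - 97.177.214.47) does not contain 97.177.214.55
  97.177.214.64/26 (97.177.214.64 - 97.177.214.127) does not contain 97.177.214.55
  97.177.220.0/22 (97.177.220.0 - 97.177.223.255) does not contain 97.177.214.55
  97.177.144.0/21 (97.177.144.0 - 97.177.151.255) does not contain 97.177.214.55
  97.177.0.0/17 (97.177.0.0 - 97.177.127.255) does not contain 97.177.214.55
  97.179.128.0/17 (97.179.128.0 - 97.179.255.255) does not contain 97.177.214.55
Longest matching prefix is /15 -> next hop 109.203.67.10.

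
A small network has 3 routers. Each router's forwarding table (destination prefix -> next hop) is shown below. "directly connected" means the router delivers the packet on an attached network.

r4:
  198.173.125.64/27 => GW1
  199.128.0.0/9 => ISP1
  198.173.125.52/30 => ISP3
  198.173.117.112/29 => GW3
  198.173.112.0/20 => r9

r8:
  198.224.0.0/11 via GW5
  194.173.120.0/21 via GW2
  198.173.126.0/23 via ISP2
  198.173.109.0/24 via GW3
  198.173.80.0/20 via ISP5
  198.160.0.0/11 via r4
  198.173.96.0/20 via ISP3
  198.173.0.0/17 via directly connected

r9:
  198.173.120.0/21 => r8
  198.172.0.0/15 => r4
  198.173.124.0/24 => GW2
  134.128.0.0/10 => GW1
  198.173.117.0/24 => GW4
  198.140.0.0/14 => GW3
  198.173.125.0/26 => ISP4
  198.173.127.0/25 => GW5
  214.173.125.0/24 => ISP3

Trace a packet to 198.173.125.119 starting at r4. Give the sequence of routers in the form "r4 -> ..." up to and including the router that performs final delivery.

At r4: longest match for 198.173.125.119 is 198.173.112.0/20 -> r9
At r9: longest match for 198.173.125.119 is 198.173.120.0/21 -> r8
At r8: longest match for 198.173.125.119 is 198.173.0.0/17 -> directly connected

r4 -> r9 -> r8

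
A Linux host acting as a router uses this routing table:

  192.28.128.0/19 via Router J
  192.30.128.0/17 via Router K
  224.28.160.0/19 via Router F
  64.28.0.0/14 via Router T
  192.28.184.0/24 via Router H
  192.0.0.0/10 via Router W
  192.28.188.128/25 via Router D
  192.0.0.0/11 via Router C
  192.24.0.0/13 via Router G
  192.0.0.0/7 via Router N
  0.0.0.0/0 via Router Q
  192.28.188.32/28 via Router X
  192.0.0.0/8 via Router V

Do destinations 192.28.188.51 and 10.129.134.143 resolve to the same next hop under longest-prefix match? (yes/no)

no

192.28.188.51: longest match 192.24.0.0/13 -> Router G
10.129.134.143: longest match 0.0.0.0/0 -> Router Q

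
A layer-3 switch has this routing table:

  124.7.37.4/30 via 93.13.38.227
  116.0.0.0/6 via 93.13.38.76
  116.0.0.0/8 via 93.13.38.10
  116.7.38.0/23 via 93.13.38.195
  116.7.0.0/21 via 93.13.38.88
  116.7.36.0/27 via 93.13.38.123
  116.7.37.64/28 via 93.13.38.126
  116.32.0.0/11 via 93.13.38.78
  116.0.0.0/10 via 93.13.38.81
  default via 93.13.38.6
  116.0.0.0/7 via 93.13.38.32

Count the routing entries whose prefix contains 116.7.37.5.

Prefixes containing 116.7.37.5:
  0.0.0.0/0 (default, matches everything)
  116.0.0.0/6 (116.0.0.0 - 119.255.255.255)
  116.0.0.0/7 (116.0.0.0 - 117.255.255.255)
  116.0.0.0/8 (116.0.0.0 - 116.255.255.255)
  116.0.0.0/10 (116.0.0.0 - 116.63.255.255)
Total matching entries: 5.

5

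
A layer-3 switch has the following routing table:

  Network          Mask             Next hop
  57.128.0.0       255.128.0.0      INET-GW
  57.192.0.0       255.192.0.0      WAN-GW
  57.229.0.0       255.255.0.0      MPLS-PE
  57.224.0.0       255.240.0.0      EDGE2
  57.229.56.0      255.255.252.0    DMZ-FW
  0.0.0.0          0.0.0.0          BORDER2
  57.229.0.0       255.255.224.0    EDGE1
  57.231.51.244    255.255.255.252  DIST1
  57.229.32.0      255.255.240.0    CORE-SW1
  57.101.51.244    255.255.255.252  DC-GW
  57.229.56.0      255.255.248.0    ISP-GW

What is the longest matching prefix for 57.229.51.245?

57.229.0.0/16

Entries matching 57.229.51.245:
  0.0.0.0/0 (default, matches everything)
  57.128.0.0/9 (57.128.0.0 - 57.255.255.255)
  57.192.0.0/10 (57.192.0.0 - 57.255.255.255)
  57.224.0.0/12 (57.224.0.0 - 57.239.255.255)
  57.229.0.0/16 (57.229.0.0 - 57.229.255.255)
Most specific is 57.229.0.0/16.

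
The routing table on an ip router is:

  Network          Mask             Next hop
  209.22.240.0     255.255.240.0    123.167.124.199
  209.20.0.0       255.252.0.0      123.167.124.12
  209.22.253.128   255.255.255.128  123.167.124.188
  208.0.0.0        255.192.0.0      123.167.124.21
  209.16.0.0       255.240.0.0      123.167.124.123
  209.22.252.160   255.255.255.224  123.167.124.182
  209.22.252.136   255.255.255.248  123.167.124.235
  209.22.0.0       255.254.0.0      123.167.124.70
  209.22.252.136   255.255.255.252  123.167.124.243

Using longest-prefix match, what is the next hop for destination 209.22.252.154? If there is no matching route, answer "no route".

123.167.124.199

Routes whose prefix contains 209.22.252.154:
  209.16.0.0/12 (209.16.0.0 - 209.31.255.255) -> 123.167.124.123
  209.20.0.0/14 (209.20.0.0 - 209.23.255.255) -> 123.167.124.12
  209.22.0.0/15 (209.22.0.0 - 209.23.255.255) -> 123.167.124.70
  209.22.240.0/20 (209.22.240.0 - 209.22.255.255) -> 123.167.124.199
More-specific entries that do NOT match:
  209.22.252.136/30 (209.22.252.136 - 209.22.252.139) does not contain 209.22.252.154
  209.22.252.136/29 (209.22.252.136 - 209.22.252.143) does not contain 209.22.252.154
  209.22.252.160/27 (209.22.252.160 - 209.22.252.191) does not contain 209.22.252.154
  209.22.253.128/25 (209.22.253.128 - 209.22.253.255) does not contain 209.22.252.154
Longest matching prefix is /20 -> next hop 123.167.124.199.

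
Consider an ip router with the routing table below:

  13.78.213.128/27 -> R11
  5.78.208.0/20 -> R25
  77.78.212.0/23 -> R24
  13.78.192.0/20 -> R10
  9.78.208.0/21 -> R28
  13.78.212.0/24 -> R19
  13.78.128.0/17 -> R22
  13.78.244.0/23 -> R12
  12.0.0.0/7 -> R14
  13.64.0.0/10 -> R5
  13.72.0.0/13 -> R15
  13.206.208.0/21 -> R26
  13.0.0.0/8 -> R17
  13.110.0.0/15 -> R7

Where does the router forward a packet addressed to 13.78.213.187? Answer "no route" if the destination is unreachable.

Routes whose prefix contains 13.78.213.187:
  12.0.0.0/7 (12.0.0.0 - 13.255.255.255) -> R14
  13.0.0.0/8 (13.0.0.0 - 13.255.255.255) -> R17
  13.64.0.0/10 (13.64.0.0 - 13.127.255.255) -> R5
  13.72.0.0/13 (13.72.0.0 - 13.79.255.255) -> R15
  13.78.128.0/17 (13.78.128.0 - 13.78.255.255) -> R22
More-specific entries that do NOT match:
  13.78.213.128/27 (13.78.213.128 - 13.78.213.159) does not contain 13.78.213.187
  13.78.212.0/24 (13.78.212.0 - 13.78.212.255) does not contain 13.78.213.187
  77.78.212.0/23 (77.78.212.0 - 77.78.213.255) does not contain 13.78.213.187
  13.78.244.0/23 (13.78.244.0 - 13.78.245.255) does not contain 13.78.213.187
  9.78.208.0/21 (9.78.208.0 - 9.78.215.255) does not contain 13.78.213.187
  13.206.208.0/21 (13.206.208.0 - 13.206.215.255) does not contain 13.78.213.187
  5.78.208.0/20 (5.78.208.0 - 5.78.223.255) does not contain 13.78.213.187
  13.78.192.0/20 (13.78.192.0 - 13.78.207.255) does not contain 13.78.213.187
Longest matching prefix is /17 -> next hop R22.

R22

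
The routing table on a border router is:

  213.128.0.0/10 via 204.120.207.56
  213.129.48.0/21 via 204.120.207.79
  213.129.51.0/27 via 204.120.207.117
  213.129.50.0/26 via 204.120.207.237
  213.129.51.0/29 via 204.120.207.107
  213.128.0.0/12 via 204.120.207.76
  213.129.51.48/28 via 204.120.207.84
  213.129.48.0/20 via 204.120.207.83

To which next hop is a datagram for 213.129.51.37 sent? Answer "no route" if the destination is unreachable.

204.120.207.79

Routes whose prefix contains 213.129.51.37:
  213.128.0.0/10 (213.128.0.0 - 213.191.255.255) -> 204.120.207.56
  213.128.0.0/12 (213.128.0.0 - 213.143.255.255) -> 204.120.207.76
  213.129.48.0/20 (213.129.48.0 - 213.129.63.255) -> 204.120.207.83
  213.129.48.0/21 (213.129.48.0 - 213.129.55.255) -> 204.120.207.79
More-specific entries that do NOT match:
  213.129.51.0/29 (213.129.51.0 - 213.129.51.7) does not contain 213.129.51.37
  213.129.51.48/28 (213.129.51.48 - 213.129.51.63) does not contain 213.129.51.37
  213.129.51.0/27 (213.129.51.0 - 213.129.51.31) does not contain 213.129.51.37
  213.129.50.0/26 (213.129.50.0 - 213.129.50.63) does not contain 213.129.51.37
Longest matching prefix is /21 -> next hop 204.120.207.79.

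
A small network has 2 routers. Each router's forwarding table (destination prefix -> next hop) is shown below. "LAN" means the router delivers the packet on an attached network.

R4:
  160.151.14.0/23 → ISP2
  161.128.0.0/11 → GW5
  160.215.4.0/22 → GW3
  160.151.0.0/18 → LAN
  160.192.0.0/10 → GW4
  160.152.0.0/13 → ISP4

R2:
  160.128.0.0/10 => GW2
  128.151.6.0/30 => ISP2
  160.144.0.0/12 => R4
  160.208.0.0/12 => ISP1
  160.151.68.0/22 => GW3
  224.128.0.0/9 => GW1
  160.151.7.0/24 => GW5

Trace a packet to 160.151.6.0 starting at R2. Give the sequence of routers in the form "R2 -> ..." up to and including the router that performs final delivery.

At R2: longest match for 160.151.6.0 is 160.144.0.0/12 -> R4
At R4: longest match for 160.151.6.0 is 160.151.0.0/18 -> LAN

R2 -> R4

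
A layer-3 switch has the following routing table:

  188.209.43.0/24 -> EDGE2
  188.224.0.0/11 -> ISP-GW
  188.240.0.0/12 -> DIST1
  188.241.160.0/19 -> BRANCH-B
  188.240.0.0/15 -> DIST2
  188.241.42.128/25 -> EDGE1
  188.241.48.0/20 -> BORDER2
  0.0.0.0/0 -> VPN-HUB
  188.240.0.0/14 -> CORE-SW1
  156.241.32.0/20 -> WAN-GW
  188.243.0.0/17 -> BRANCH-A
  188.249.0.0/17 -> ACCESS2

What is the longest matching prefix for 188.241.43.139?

Entries matching 188.241.43.139:
  0.0.0.0/0 (default, matches everything)
  188.224.0.0/11 (188.224.0.0 - 188.255.255.255)
  188.240.0.0/12 (188.240.0.0 - 188.255.255.255)
  188.240.0.0/14 (188.240.0.0 - 188.243.255.255)
  188.240.0.0/15 (188.240.0.0 - 188.241.255.255)
Most specific is 188.240.0.0/15.

188.240.0.0/15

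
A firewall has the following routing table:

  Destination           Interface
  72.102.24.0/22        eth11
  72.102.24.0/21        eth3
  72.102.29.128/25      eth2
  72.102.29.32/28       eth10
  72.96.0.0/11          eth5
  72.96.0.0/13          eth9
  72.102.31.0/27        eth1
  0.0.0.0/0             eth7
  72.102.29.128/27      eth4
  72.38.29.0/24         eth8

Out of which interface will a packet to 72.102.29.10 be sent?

eth3

Routes whose prefix contains 72.102.29.10:
  0.0.0.0/0 (default, matches everything) -> eth7
  72.96.0.0/11 (72.96.0.0 - 72.127.255.255) -> eth5
  72.96.0.0/13 (72.96.0.0 - 72.103.255.255) -> eth9
  72.102.24.0/21 (72.102.24.0 - 72.102.31.255) -> eth3
More-specific entries that do NOT match:
  72.102.29.32/28 (72.102.29.32 - 72.102.29.47) does not contain 72.102.29.10
  72.102.31.0/27 (72.102.31.0 - 72.102.31.31) does not contain 72.102.29.10
  72.102.29.128/27 (72.102.29.128 - 72.102.29.159) does not contain 72.102.29.10
  72.102.29.128/25 (72.102.29.128 - 72.102.29.255) does not contain 72.102.29.10
  72.38.29.0/24 (72.38.29.0 - 72.38.29.255) does not contain 72.102.29.10
  72.102.24.0/22 (72.102.24.0 - 72.102.27.255) does not contain 72.102.29.10
Longest matching prefix is /21 -> interface eth3.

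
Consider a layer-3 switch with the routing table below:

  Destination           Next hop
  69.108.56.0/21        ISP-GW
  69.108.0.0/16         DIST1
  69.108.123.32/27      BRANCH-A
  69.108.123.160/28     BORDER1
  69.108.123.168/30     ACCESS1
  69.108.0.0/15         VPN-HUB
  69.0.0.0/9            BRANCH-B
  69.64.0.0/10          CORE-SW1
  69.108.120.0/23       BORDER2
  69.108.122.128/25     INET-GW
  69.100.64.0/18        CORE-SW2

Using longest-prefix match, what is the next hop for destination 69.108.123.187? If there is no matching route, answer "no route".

Routes whose prefix contains 69.108.123.187:
  69.0.0.0/9 (69.0.0.0 - 69.127.255.255) -> BRANCH-B
  69.64.0.0/10 (69.64.0.0 - 69.127.255.255) -> CORE-SW1
  69.108.0.0/15 (69.108.0.0 - 69.109.255.255) -> VPN-HUB
  69.108.0.0/16 (69.108.0.0 - 69.108.255.255) -> DIST1
More-specific entries that do NOT match:
  69.108.123.168/30 (69.108.123.168 - 69.108.123.171) does not contain 69.108.123.187
  69.108.123.160/28 (69.108.123.160 - 69.108.123.175) does not contain 69.108.123.187
  69.108.123.32/27 (69.108.123.32 - 69.108.123.63) does not contain 69.108.123.187
  69.108.122.128/25 (69.108.122.128 - 69.108.122.255) does not contain 69.108.123.187
  69.108.120.0/23 (69.108.120.0 - 69.108.121.255) does not contain 69.108.123.187
  69.108.56.0/21 (69.108.56.0 - 69.108.63.255) does not contain 69.108.123.187
  69.100.64.0/18 (69.100.64.0 - 69.100.127.255) does not contain 69.108.123.187
Longest matching prefix is /16 -> next hop DIST1.

DIST1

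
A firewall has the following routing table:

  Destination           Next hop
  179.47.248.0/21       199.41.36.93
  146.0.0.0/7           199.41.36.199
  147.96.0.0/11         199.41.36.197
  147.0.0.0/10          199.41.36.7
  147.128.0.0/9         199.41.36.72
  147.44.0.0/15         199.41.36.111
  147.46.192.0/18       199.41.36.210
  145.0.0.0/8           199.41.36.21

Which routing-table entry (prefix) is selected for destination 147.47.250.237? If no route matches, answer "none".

Entries matching 147.47.250.237:
  146.0.0.0/7 (146.0.0.0 - 147.255.255.255)
  147.0.0.0/10 (147.0.0.0 - 147.63.255.255)
Most specific is 147.0.0.0/10.

147.0.0.0/10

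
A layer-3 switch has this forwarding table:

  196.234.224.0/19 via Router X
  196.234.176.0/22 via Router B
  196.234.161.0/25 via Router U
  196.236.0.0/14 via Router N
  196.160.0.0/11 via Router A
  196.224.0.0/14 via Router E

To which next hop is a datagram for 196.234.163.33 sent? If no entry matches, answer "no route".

no route

No entry's prefix contains 196.234.163.33; there is no default route.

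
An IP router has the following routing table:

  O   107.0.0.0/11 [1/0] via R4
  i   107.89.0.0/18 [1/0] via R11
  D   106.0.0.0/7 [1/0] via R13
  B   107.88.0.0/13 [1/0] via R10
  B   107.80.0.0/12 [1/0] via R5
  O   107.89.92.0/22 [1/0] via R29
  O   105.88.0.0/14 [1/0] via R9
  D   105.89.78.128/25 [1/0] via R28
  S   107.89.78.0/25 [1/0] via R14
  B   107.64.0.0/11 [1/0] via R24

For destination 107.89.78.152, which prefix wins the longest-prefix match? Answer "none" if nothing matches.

107.88.0.0/13

Entries matching 107.89.78.152:
  106.0.0.0/7 (106.0.0.0 - 107.255.255.255)
  107.64.0.0/11 (107.64.0.0 - 107.95.255.255)
  107.80.0.0/12 (107.80.0.0 - 107.95.255.255)
  107.88.0.0/13 (107.88.0.0 - 107.95.255.255)
Most specific is 107.88.0.0/13.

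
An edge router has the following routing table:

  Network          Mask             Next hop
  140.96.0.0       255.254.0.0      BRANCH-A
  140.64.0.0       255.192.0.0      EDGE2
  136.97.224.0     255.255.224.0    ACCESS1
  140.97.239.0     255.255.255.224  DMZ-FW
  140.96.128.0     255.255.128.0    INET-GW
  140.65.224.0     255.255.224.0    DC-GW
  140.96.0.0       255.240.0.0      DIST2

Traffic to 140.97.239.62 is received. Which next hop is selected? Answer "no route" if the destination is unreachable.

BRANCH-A

Routes whose prefix contains 140.97.239.62:
  140.64.0.0/10 (140.64.0.0 - 140.127.255.255) -> EDGE2
  140.96.0.0/12 (140.96.0.0 - 140.111.255.255) -> DIST2
  140.96.0.0/15 (140.96.0.0 - 140.97.255.255) -> BRANCH-A
More-specific entries that do NOT match:
  140.97.239.0/27 (140.97.239.0 - 140.97.239.31) does not contain 140.97.239.62
  136.97.224.0/19 (136.97.224.0 - 136.97.255.255) does not contain 140.97.239.62
  140.65.224.0/19 (140.65.224.0 - 140.65.255.255) does not contain 140.97.239.62
  140.96.128.0/17 (140.96.128.0 - 140.96.255.255) does not contain 140.97.239.62
Longest matching prefix is /15 -> next hop BRANCH-A.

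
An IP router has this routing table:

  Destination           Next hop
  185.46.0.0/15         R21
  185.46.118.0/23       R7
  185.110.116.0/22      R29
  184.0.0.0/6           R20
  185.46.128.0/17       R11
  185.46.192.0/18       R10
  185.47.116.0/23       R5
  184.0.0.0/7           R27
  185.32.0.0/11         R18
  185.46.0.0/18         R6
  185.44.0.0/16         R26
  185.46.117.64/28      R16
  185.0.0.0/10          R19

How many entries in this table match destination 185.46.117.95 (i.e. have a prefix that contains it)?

Prefixes containing 185.46.117.95:
  184.0.0.0/6 (184.0.0.0 - 187.255.255.255)
  184.0.0.0/7 (184.0.0.0 - 185.255.255.255)
  185.0.0.0/10 (185.0.0.0 - 185.63.255.255)
  185.32.0.0/11 (185.32.0.0 - 185.63.255.255)
  185.46.0.0/15 (185.46.0.0 - 185.47.255.255)
Total matching entries: 5.

5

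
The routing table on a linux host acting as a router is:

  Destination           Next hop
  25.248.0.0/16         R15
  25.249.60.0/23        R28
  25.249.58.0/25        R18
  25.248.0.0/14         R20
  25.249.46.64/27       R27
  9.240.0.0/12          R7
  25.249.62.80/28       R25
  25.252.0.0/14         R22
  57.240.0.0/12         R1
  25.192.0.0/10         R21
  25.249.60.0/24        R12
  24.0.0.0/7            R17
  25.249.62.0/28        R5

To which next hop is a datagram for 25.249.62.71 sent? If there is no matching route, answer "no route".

R20

Routes whose prefix contains 25.249.62.71:
  24.0.0.0/7 (24.0.0.0 - 25.255.255.255) -> R17
  25.192.0.0/10 (25.192.0.0 - 25.255.255.255) -> R21
  25.248.0.0/14 (25.248.0.0 - 25.251.255.255) -> R20
More-specific entries that do NOT match:
  25.249.62.80/28 (25.249.62.80 - 25.249.62.95) does not contain 25.249.62.71
  25.249.62.0/28 (25.249.62.0 - 25.249.62.15) does not contain 25.249.62.71
  25.249.46.64/27 (25.249.46.64 - 25.249.46.95) does not contain 25.249.62.71
  25.249.58.0/25 (25.249.58.0 - 25.249.58.127) does not contain 25.249.62.71
  25.249.60.0/24 (25.249.60.0 - 25.249.60.255) does not contain 25.249.62.71
  25.249.60.0/23 (25.249.60.0 - 25.249.61.255) does not contain 25.249.62.71
  25.248.0.0/16 (25.248.0.0 - 25.248.255.255) does not contain 25.249.62.71
Longest matching prefix is /14 -> next hop R20.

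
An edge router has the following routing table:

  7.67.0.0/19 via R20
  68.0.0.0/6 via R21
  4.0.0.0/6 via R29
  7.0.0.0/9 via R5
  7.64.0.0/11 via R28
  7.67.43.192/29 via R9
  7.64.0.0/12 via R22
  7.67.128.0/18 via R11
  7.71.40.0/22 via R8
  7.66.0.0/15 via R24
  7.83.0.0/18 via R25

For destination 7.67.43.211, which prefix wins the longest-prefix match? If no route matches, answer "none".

7.66.0.0/15

Entries matching 7.67.43.211:
  4.0.0.0/6 (4.0.0.0 - 7.255.255.255)
  7.0.0.0/9 (7.0.0.0 - 7.127.255.255)
  7.64.0.0/11 (7.64.0.0 - 7.95.255.255)
  7.64.0.0/12 (7.64.0.0 - 7.79.255.255)
  7.66.0.0/15 (7.66.0.0 - 7.67.255.255)
Most specific is 7.66.0.0/15.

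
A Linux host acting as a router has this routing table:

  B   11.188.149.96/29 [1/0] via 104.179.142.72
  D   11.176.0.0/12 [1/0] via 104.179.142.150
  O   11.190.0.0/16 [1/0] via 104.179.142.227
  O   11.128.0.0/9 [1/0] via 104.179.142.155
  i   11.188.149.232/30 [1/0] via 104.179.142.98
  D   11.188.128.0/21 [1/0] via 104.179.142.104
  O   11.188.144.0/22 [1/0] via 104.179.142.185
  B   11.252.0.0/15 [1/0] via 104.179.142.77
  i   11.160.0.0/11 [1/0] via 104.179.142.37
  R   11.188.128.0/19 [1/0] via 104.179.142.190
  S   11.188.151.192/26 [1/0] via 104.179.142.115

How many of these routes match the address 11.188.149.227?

Prefixes containing 11.188.149.227:
  11.128.0.0/9 (11.128.0.0 - 11.255.255.255)
  11.160.0.0/11 (11.160.0.0 - 11.191.255.255)
  11.176.0.0/12 (11.176.0.0 - 11.191.255.255)
  11.188.128.0/19 (11.188.128.0 - 11.188.159.255)
Total matching entries: 4.

4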